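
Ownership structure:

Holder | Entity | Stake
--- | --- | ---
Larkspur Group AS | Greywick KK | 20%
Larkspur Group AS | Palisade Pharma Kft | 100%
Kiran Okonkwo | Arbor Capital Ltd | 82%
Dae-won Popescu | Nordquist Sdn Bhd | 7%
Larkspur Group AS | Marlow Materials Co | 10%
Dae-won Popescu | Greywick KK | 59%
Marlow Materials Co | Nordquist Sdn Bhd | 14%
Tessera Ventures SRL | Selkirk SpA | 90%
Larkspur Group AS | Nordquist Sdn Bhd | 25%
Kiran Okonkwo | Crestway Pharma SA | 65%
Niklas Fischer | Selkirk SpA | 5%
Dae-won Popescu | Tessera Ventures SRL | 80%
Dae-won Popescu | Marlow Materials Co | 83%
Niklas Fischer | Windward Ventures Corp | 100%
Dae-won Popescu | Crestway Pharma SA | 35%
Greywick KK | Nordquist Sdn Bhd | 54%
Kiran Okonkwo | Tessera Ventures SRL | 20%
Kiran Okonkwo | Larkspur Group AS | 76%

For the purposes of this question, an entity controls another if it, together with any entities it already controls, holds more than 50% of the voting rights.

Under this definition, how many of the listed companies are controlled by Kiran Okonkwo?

Kiran holds 76% of Larkspur, so Kiran controls Larkspur.
Kiran holds 65% of Crestway, so Kiran controls Crestway.
Kiran holds 82% of Arbor, so Kiran controls Arbor.
Larkspur holds 100% of Palisade, so Kiran controls Palisade.
No other company's threshold is met.
Kiran controls 4 companies.

4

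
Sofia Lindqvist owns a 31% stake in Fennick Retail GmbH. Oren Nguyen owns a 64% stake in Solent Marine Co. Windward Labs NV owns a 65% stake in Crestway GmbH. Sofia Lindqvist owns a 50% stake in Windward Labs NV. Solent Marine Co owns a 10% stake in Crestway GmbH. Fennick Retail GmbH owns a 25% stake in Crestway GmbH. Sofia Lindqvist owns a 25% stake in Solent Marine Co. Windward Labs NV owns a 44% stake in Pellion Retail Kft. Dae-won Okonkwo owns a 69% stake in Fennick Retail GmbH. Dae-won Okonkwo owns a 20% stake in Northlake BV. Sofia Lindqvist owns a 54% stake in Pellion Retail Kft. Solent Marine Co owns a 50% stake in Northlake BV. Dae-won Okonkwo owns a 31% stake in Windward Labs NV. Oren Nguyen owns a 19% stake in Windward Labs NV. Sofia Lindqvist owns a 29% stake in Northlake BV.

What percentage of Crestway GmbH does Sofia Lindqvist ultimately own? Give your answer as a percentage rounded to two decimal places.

Sofia reaches Crestway along 3 paths.
Via Windward: 50% × 65% = 32.5%.
Via Fennick: 31% × 25% = 7.75%.
Via Solent: 25% × 10% = 2.5%.
Total: 32.5% + 7.75% + 2.5% = 42.75%.

42.75%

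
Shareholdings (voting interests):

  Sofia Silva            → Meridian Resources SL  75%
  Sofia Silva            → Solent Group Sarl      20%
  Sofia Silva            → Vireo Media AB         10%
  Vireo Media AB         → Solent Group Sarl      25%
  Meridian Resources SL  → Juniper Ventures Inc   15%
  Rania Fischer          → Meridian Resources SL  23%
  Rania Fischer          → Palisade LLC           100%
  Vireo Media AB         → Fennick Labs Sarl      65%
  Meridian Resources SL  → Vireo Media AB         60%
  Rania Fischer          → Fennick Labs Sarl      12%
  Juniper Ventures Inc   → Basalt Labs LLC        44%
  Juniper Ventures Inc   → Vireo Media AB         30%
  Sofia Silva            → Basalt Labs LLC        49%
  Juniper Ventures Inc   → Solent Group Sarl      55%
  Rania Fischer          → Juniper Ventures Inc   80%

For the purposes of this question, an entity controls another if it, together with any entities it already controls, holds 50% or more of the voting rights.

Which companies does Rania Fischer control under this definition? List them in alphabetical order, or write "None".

Juniper Ventures Inc, Palisade LLC, Solent Group Sarl

Rania holds 80% of Juniper, so Rania controls Juniper.
Juniper holds 55% of Solent, so Rania controls Solent.
Rania holds 100% of Palisade, so Rania controls Palisade.
No other company's threshold is met.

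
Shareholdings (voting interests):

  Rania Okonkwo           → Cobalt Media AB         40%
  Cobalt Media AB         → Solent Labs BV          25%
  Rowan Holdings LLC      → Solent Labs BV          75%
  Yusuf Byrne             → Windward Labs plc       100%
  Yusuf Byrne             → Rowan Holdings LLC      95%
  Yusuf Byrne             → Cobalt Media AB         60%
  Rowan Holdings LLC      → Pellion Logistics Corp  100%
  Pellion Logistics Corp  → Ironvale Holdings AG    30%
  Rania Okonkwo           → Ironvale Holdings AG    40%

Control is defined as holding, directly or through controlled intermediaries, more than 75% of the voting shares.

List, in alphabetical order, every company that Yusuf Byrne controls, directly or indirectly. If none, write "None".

Yusuf holds 95% of Rowan, so Yusuf controls Rowan.
Rowan holds 100% of Pellion, so Yusuf controls Pellion.
Yusuf holds 100% of Windward, so Yusuf controls Windward.
No other company's threshold is met.

Pellion Logistics Corp, Rowan Holdings LLC, Windward Labs plc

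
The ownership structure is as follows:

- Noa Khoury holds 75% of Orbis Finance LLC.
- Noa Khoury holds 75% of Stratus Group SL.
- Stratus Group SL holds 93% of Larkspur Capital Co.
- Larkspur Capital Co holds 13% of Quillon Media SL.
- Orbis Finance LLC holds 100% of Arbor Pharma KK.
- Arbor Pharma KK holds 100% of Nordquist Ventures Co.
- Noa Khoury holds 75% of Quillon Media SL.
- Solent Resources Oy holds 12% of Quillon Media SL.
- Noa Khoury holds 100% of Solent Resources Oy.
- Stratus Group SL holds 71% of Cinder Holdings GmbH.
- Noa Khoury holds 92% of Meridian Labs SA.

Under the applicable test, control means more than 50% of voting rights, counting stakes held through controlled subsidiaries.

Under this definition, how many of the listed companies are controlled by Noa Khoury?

9

Noa holds 75% of Orbis, so Noa controls Orbis.
Noa holds 100% of Solent, so Noa controls Solent.
Noa holds 75% of Stratus, so Noa controls Stratus.
Orbis holds 100% of Arbor, so Noa controls Arbor.
Noa holds 92% of Meridian, so Noa controls Meridian.
Stratus holds 93% of Larkspur, so Noa controls Larkspur.
Noa and Larkspur and Solent together hold 75% + 13% + 12% = 100% of Quillon, so Noa controls Quillon.
Stratus holds 71% of Cinder, so Noa controls Cinder.
Arbor holds 100% of Nordquist, so Noa controls Nordquist.
Noa controls 9 companies.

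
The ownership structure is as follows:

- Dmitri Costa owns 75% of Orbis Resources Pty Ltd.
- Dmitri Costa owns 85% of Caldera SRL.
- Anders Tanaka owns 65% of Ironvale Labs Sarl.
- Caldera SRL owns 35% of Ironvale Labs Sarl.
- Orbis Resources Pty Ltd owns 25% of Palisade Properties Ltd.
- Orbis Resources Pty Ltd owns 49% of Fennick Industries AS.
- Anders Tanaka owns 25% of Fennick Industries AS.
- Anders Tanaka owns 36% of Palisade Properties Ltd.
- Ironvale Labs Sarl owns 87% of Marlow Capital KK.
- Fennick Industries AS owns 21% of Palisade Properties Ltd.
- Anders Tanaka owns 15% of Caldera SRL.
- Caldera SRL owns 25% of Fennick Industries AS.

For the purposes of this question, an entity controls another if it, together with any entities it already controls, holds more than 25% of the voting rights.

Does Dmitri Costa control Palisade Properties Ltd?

Dmitri holds 85% of Caldera, so Dmitri controls Caldera.
Dmitri holds 75% of Orbis, so Dmitri controls Orbis.
Orbis and Caldera together hold 49% + 25% = 74% of Fennick, so Dmitri controls Fennick.
Orbis and Fennick together hold 25% + 21% = 46% of Palisade, so Dmitri controls Palisade.

Yes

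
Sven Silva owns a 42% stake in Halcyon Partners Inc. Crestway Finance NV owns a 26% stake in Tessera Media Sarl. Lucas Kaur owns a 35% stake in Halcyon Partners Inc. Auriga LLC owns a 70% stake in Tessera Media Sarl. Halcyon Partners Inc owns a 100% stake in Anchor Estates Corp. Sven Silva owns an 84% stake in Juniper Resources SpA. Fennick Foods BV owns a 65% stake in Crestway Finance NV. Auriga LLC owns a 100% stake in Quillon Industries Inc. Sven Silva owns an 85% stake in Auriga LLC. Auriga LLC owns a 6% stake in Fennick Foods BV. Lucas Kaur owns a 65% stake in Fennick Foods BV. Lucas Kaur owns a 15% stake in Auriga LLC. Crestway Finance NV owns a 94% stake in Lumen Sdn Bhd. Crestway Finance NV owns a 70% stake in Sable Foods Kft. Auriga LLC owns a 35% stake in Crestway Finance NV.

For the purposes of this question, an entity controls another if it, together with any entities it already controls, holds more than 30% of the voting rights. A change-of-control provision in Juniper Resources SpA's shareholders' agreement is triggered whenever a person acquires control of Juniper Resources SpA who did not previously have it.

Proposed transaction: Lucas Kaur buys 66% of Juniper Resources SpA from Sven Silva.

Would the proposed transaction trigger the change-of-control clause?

Yes

The purchase adds only to Lucas's holdings (Sven's stake shrinks), so Lucas is the only person who could newly come to control Juniper.
Lucas holds 35% of Halcyon, so Lucas controls Halcyon.
Lucas holds 65% of Fennick, so Lucas controls Fennick.
Halcyon holds 100% of Anchor, so Lucas controls Anchor.
Fennick holds 65% of Crestway, so Lucas controls Crestway.
Crestway holds 94% of Lumen, so Lucas controls Lumen.
Crestway holds 70% of Sable, so Lucas controls Sable.
Neither Lucas nor any entity Lucas controls holds any voting interest in Juniper.
So before the transaction, Lucas does not control Juniper.
After the purchase, Lucas holds 66% of Juniper directly, and Sven's stake falls to 18%.
Lucas holds 66% of Juniper, so Lucas controls Juniper.
Lucas did not control Juniper before and does after, so the clause is triggered.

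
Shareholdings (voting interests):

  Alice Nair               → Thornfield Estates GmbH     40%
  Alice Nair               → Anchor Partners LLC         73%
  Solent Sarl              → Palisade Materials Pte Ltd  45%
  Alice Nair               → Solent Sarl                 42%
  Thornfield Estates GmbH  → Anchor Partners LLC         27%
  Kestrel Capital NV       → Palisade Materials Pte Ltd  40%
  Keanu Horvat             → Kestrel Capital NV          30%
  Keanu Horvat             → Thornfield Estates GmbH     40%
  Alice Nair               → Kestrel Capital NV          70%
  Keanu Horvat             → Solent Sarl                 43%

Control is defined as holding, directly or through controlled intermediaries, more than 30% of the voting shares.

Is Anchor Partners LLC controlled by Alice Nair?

Yes

Alice holds 40% of Thornfield, so Alice controls Thornfield.
Alice and Thornfield together hold 73% + 27% = 100% of Anchor, so Alice controls Anchor.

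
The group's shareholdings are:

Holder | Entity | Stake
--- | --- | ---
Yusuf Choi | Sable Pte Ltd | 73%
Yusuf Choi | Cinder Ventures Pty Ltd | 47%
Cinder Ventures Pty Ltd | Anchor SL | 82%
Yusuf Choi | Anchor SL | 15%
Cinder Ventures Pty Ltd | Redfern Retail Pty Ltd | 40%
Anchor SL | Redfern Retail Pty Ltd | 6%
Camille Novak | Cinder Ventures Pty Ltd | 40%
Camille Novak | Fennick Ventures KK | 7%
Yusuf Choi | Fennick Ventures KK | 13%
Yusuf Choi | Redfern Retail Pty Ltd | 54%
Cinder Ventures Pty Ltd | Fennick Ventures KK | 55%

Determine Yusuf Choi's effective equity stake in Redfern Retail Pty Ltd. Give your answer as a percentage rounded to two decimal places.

76.01%

Yusuf reaches Redfern along 4 paths.
Via Cinder: 47% × 40% = 18.8%.
Via Cinder → Anchor: 47% × 82% × 6% = 2.3124%.
Via Anchor: 15% × 6% = 0.9%.
Direct stake: 54% = 54%.
Total: 18.8% + 2.3124% + 0.9% + 54% = 76.0124%.
Rounded: 76.01%.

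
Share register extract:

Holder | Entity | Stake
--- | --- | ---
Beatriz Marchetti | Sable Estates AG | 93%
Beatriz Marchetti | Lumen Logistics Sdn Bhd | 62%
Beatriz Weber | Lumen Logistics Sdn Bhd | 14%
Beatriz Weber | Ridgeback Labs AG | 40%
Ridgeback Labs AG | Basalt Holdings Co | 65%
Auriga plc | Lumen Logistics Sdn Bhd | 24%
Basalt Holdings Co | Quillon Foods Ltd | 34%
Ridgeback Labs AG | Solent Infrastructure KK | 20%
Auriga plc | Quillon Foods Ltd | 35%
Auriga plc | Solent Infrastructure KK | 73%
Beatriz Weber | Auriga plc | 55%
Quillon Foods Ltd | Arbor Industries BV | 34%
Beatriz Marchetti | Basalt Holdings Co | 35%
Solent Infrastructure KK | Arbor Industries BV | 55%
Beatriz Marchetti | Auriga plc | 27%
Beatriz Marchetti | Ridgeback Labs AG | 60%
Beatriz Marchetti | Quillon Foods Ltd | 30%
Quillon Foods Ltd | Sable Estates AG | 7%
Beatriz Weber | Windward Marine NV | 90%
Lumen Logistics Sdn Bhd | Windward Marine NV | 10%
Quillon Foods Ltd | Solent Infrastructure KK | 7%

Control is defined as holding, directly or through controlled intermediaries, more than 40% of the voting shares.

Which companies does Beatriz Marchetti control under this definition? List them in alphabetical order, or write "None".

Basalt Holdings Co, Lumen Logistics Sdn Bhd, Quillon Foods Ltd, Ridgeback Labs AG, Sable Estates AG

Beatriz Marchetti holds 60% of Ridgeback, so Beatriz Marchetti controls Ridgeback.
Beatriz Marchetti holds 62% of Lumen, so Beatriz Marchetti controls Lumen.
Ridgeback and Beatriz Marchetti together hold 65% + 35% = 100% of Basalt, so Beatriz Marchetti controls Basalt.
Beatriz Marchetti and Basalt together hold 30% + 34% = 64% of Quillon, so Beatriz Marchetti controls Quillon.
Beatriz Marchetti and Quillon together hold 93% + 7% = 100% of Sable, so Beatriz Marchetti controls Sable.
No other company's threshold is met.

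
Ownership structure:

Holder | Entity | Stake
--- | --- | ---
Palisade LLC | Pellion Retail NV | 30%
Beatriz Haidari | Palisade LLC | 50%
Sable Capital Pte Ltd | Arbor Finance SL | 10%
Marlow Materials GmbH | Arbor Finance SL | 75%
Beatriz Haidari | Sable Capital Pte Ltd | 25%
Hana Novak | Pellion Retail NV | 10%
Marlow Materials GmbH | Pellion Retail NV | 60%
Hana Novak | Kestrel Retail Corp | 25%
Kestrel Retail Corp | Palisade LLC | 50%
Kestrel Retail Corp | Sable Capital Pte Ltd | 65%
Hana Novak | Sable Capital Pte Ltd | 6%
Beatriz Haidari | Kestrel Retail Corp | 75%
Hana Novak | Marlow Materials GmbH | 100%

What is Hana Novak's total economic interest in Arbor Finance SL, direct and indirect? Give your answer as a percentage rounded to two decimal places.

77.23%

Hana reaches Arbor along 3 paths.
Via Sable: 6% × 10% = 0.6%.
Via Kestrel → Sable: 25% × 65% × 10% = 1.625%.
Via Marlow: 100% × 75% = 75%.
Total: 0.6% + 1.625% + 75% = 77.225%.
Rounded: 77.23%.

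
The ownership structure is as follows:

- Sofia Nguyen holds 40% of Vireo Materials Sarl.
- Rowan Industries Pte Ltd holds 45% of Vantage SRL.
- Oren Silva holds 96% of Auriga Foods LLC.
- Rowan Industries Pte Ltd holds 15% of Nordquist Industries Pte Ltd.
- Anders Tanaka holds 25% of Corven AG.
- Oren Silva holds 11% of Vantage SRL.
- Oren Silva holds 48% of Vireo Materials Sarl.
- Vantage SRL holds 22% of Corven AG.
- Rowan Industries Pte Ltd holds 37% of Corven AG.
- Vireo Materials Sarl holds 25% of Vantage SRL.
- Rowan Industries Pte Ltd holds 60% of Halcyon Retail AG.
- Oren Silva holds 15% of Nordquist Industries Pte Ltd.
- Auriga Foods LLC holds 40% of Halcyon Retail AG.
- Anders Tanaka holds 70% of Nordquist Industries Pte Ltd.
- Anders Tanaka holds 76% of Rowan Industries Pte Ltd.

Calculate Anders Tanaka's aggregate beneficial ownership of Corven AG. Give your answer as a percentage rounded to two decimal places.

60.64%

Anders reaches Corven along 3 paths.
Via Rowan: 76% × 37% = 28.12%.
Via Rowan → Vantage: 76% × 45% × 22% = 7.524%.
Direct stake: 25% = 25%.
Total: 28.12% + 7.524% + 25% = 60.644%.
Rounded: 60.64%.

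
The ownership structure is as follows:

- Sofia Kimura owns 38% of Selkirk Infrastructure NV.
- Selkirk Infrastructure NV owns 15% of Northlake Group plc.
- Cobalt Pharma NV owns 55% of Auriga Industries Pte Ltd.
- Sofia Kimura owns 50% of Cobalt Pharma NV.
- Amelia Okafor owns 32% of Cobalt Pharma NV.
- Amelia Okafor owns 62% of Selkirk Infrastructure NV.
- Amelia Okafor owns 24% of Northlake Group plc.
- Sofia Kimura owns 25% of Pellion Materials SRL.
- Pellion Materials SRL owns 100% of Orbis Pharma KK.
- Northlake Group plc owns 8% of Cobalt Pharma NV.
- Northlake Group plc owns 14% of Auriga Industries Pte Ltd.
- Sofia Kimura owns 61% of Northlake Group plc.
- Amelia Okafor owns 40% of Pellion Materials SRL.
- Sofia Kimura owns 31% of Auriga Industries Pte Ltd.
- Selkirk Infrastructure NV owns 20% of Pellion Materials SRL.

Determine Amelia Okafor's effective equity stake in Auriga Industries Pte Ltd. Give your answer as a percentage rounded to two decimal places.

Amelia reaches Auriga along 5 paths.
Via Cobalt: 32% × 55% = 17.6%.
Via Selkirk → Northlake → Cobalt: 62% × 15% × 8% × 55% = 0.4092%.
Via Northlake → Cobalt: 24% × 8% × 55% = 1.056%.
Via Selkirk → Northlake: 62% × 15% × 14% = 1.302%.
Via Northlake: 24% × 14% = 3.36%.
Total: 17.6% + 0.4092% + 1.056% + 1.302% + 3.36% = 23.7272%.
Rounded: 23.73%.

23.73%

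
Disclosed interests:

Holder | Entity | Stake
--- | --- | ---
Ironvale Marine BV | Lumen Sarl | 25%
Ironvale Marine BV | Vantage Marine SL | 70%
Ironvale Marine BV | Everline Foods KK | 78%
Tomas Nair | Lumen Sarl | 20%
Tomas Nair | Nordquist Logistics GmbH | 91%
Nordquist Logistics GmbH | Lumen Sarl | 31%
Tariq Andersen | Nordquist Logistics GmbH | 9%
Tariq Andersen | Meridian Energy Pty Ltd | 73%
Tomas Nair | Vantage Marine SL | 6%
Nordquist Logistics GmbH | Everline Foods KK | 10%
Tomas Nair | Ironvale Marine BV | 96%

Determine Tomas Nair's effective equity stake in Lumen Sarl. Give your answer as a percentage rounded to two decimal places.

Tomas reaches Lumen along 3 paths.
Via Ironvale: 96% × 25% = 24%.
Direct stake: 20% = 20%.
Via Nordquist: 91% × 31% = 28.21%.
Total: 24% + 20% + 28.21% = 72.21%.

72.21%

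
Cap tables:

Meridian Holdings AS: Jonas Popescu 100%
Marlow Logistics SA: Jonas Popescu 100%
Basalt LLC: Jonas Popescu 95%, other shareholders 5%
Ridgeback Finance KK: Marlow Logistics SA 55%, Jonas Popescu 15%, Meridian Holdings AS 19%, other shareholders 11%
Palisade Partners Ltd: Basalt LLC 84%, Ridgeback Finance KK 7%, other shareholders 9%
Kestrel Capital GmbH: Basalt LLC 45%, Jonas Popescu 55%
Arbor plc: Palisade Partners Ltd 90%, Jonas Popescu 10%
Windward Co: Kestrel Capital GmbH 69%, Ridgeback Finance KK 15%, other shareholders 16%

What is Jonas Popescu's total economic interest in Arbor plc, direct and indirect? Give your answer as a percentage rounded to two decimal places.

87.43%

Jonas reaches Arbor along 5 paths.
Via Basalt → Palisade: 95% × 84% × 90% = 71.82%.
Via Marlow → Ridgeback → Palisade: 100% × 55% × 7% × 90% = 3.465%.
Via Ridgeback → Palisade: 15% × 7% × 90% = 0.945%.
Via Meridian → Ridgeback → Palisade: 100% × 19% × 7% × 90% = 1.197%.
Direct stake: 10% = 10%.
Total: 71.82% + 3.465% + 0.945% + 1.197% + 10% = 87.427%.
Rounded: 87.43%.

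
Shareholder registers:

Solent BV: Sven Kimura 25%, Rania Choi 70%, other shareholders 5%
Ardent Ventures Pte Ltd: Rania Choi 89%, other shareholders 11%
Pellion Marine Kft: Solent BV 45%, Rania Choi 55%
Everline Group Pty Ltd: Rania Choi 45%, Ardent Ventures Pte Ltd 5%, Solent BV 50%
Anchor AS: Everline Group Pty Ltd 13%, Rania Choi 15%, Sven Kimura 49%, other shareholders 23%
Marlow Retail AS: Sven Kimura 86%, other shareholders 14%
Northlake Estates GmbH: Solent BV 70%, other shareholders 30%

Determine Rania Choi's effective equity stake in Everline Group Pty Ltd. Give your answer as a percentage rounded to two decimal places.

Rania reaches Everline along 3 paths.
Direct stake: 45% = 45%.
Via Ardent: 89% × 5% = 4.45%.
Via Solent: 70% × 50% = 35%.
Total: 45% + 4.45% + 35% = 84.45%.

84.45%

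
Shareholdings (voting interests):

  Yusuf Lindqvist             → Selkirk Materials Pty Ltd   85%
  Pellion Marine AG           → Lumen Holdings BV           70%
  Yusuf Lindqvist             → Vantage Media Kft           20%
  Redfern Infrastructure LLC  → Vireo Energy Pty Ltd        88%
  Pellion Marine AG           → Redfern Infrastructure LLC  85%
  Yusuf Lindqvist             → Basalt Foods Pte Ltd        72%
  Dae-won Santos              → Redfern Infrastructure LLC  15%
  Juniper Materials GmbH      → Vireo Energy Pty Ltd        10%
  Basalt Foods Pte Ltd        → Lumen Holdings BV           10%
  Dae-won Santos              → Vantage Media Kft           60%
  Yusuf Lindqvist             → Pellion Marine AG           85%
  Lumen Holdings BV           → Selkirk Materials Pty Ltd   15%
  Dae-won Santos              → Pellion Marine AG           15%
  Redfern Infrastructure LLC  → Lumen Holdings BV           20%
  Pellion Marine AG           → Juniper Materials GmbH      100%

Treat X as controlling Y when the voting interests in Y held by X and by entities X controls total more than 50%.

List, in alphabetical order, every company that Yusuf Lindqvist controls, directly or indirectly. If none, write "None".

Yusuf holds 85% of Pellion, so Yusuf controls Pellion.
Yusuf holds 72% of Basalt, so Yusuf controls Basalt.
Pellion holds 100% of Juniper, so Yusuf controls Juniper.
Pellion holds 85% of Redfern, so Yusuf controls Redfern.
Pellion and Redfern and Basalt together hold 70% + 20% + 10% = 100% of Lumen, so Yusuf controls Lumen.
Juniper and Redfern together hold 10% + 88% = 98% of Vireo, so Yusuf controls Vireo.
Lumen and Yusuf together hold 15% + 85% = 100% of Selkirk, so Yusuf controls Selkirk.
No other company's threshold is met.

Basalt Foods Pte Ltd, Juniper Materials GmbH, Lumen Holdings BV, Pellion Marine AG, Redfern Infrastructure LLC, Selkirk Materials Pty Ltd, Vireo Energy Pty Ltd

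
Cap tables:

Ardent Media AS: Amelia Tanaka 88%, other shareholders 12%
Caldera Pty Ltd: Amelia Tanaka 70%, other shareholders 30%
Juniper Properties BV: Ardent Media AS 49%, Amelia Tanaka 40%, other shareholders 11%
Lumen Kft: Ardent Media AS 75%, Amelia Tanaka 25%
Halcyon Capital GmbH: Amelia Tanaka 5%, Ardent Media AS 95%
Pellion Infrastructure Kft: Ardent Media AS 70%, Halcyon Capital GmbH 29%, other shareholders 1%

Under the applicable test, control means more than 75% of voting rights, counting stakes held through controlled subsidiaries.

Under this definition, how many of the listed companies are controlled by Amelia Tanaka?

5

Amelia holds 88% of Ardent, so Amelia controls Ardent.
Ardent and Amelia together hold 49% + 40% = 89% of Juniper, so Amelia controls Juniper.
Ardent and Amelia together hold 75% + 25% = 100% of Lumen, so Amelia controls Lumen.
Amelia and Ardent together hold 5% + 95% = 100% of Halcyon, so Amelia controls Halcyon.
Ardent and Halcyon together hold 70% + 29% = 99% of Pellion, so Amelia controls Pellion.
No other company's threshold is met.
Amelia controls 5 companies.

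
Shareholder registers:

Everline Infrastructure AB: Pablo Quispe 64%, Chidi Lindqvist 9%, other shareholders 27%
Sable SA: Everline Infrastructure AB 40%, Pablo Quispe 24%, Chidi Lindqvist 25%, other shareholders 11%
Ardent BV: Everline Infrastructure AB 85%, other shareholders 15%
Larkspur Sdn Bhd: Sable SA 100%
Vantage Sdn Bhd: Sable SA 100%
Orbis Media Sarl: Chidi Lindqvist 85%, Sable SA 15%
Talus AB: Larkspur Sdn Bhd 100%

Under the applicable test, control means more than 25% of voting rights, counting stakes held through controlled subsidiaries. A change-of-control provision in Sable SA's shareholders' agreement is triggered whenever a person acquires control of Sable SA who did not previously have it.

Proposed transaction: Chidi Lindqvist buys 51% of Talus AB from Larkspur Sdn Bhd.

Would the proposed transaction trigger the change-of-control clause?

The purchase adds only to Chidi's holdings (Larkspur's stake shrinks), so Chidi is the only person who could newly come to control Sable.
Chidi holds 85% of Orbis, so Chidi controls Orbis.
In Sable, Chidi's side holds only 25%, not > 25%.
So before the transaction, Chidi does not control Sable.
After the purchase, Chidi holds 51% of Talus directly, and Larkspur's stake falls to 49%.
Chidi holds 51% of Talus, so Chidi controls Talus.
After the transaction, Chidi's side holds 25% of Sable, not > 25%, so Chidi still does not control Sable.
No new person acquires control, so the clause is not triggered.

No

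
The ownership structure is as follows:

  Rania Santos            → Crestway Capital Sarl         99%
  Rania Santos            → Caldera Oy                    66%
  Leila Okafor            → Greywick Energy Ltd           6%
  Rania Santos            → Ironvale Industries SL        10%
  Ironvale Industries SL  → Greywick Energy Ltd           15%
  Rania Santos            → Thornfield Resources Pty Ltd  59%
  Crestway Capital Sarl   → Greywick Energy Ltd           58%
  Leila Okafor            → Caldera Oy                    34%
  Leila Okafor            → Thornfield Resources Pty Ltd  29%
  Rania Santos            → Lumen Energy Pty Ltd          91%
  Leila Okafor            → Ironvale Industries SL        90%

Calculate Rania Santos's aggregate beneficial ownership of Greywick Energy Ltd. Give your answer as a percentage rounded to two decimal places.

58.92%

Rania reaches Greywick along 2 paths.
Via Ironvale: 10% × 15% = 1.5%.
Via Crestway: 99% × 58% = 57.42%.
Total: 1.5% + 57.42% = 58.92%.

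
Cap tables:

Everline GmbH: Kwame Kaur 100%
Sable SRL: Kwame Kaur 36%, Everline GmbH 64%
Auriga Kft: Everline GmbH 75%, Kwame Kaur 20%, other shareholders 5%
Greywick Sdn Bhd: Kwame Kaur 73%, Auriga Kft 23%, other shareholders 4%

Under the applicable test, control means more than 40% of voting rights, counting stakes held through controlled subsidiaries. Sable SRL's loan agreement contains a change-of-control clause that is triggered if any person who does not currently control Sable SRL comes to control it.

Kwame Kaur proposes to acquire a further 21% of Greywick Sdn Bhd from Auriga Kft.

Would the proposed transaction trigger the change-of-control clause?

The purchase adds only to Kwame's holdings (Auriga's stake shrinks), so Kwame is the only person who could newly come to control Sable.
Kwame holds 100% of Everline, so Kwame controls Everline.
Kwame and Everline together hold 36% + 64% = 100% of Sable, so Kwame controls Sable.
So Kwame already controls Sable before the transaction.
After the purchase, Kwame's direct stake in Greywick rises to 73% + 21% = 94%, and Auriga's stake falls to 2%.
Kwame controlled Sable already, so this is not a new person acquiring control; every other person's position is unchanged or reduced.
No new person acquires control, so the clause is not triggered.

No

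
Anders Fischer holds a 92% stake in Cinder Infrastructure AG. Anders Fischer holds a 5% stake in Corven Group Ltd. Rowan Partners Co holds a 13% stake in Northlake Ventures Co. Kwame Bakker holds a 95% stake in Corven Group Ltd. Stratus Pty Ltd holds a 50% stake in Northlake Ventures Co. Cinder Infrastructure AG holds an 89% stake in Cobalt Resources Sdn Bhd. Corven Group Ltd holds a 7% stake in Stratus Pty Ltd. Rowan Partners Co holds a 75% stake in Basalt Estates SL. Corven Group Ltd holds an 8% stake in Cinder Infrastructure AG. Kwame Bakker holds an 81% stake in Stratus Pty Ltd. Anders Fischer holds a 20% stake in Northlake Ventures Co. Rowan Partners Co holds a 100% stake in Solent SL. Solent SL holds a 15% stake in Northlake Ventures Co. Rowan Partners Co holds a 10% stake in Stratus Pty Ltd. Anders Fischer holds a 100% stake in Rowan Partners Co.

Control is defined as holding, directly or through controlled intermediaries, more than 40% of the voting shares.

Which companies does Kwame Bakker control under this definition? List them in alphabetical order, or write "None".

Corven Group Ltd, Northlake Ventures Co, Stratus Pty Ltd

Kwame holds 95% of Corven, so Kwame controls Corven.
Corven and Kwame together hold 7% + 81% = 88% of Stratus, so Kwame controls Stratus.
Stratus holds 50% of Northlake, so Kwame controls Northlake.
No other company's threshold is met.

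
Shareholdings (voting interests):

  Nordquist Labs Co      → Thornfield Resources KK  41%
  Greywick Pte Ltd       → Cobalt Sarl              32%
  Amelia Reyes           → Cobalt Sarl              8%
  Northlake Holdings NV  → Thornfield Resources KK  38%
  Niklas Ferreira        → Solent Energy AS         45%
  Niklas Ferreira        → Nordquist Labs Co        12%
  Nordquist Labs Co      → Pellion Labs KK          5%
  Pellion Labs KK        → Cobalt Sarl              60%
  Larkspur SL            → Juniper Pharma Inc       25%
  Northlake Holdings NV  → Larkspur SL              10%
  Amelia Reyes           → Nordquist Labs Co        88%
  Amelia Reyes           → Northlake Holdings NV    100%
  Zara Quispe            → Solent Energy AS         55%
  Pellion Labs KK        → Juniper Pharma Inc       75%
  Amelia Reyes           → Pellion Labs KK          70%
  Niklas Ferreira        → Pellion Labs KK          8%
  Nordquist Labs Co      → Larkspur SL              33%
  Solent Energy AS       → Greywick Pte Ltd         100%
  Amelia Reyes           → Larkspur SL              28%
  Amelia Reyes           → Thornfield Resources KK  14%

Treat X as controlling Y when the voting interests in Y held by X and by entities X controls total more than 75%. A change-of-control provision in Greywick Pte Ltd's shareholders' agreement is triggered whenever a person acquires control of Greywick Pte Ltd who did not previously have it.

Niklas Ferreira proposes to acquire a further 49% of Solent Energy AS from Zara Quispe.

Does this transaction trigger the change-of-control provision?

The purchase adds only to Niklas's holdings (Zara's stake shrinks), so Niklas is the only person who could newly come to control Greywick.
Niklas's largest direct stake is 45% in Solent, which does not meet the threshold, so Niklas controls no company.
Neither Niklas nor any entity Niklas controls holds any voting interest in Greywick.
So before the transaction, Niklas does not control Greywick.
After the purchase, Niklas's direct stake in Solent rises to 45% + 49% = 94%, and Zara's stake falls to 6%.
Niklas holds 94% of Solent, so Niklas controls Solent.
Solent holds 100% of Greywick, so Niklas controls Greywick.
Niklas did not control Greywick before and does after, so the clause is triggered.

Yes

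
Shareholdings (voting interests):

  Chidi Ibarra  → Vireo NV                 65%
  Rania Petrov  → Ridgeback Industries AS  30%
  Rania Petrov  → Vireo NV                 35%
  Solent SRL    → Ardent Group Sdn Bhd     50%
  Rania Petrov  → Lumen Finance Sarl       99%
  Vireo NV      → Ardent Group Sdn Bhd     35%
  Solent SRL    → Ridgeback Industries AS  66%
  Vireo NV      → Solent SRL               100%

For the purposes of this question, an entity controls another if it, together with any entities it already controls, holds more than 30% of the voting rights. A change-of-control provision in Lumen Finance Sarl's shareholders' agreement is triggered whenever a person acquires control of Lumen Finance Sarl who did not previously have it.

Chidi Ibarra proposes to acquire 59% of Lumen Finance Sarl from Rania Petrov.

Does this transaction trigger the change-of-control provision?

The purchase adds only to Chidi's holdings (Rania's stake shrinks), so Chidi is the only person who could newly come to control Lumen.
Chidi holds 65% of Vireo, so Chidi controls Vireo.
Vireo holds 100% of Solent, so Chidi controls Solent.
Vireo and Solent together hold 35% + 50% = 85% of Ardent, so Chidi controls Ardent.
Solent holds 66% of Ridgeback, so Chidi controls Ridgeback.
Neither Chidi nor any entity Chidi controls holds any voting interest in Lumen.
So before the transaction, Chidi does not control Lumen.
After the purchase, Chidi holds 59% of Lumen directly, and Rania's stake falls to 40%.
Chidi holds 59% of Lumen, so Chidi controls Lumen.
Chidi did not control Lumen before and does after, so the clause is triggered.

Yes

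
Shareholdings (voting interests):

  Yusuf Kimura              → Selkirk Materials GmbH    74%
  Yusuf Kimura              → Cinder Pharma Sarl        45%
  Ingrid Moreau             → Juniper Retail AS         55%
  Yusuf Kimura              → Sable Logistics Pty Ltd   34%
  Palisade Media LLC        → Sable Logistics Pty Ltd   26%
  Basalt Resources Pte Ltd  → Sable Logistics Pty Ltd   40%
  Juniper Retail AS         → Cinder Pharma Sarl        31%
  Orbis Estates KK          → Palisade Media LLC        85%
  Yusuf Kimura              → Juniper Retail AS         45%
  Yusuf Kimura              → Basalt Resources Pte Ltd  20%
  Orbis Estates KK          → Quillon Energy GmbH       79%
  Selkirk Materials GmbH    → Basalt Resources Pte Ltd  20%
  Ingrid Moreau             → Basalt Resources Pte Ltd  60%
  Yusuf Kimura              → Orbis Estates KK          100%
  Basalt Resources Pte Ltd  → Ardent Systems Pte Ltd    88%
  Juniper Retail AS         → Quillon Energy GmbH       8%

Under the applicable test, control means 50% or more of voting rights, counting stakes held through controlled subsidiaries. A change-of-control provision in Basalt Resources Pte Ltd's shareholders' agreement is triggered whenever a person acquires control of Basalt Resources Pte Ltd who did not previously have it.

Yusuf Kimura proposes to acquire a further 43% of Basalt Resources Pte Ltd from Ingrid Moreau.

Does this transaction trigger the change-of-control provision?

The purchase adds only to Yusuf's holdings (Ingrid's stake shrinks), so Yusuf is the only person who could newly come to control Basalt.
Yusuf holds 100% of Orbis, so Yusuf controls Orbis.
Yusuf holds 74% of Selkirk, so Yusuf controls Selkirk.
Orbis holds 85% of Palisade, so Yusuf controls Palisade.
Orbis holds 79% of Quillon, so Yusuf controls Quillon.
Palisade and Yusuf together hold 26% + 34% = 60% of Sable, so Yusuf controls Sable.
In Basalt, Yusuf's side holds only 20% + 20% = 40%, not ≥ 50%.
So before the transaction, Yusuf does not control Basalt.
After the purchase, Yusuf's direct stake in Basalt rises to 20% + 43% = 63%, and Ingrid's stake falls to 17%.
Selkirk and Yusuf together hold 20% + 63% = 83% of Basalt, so Yusuf controls Basalt.
Yusuf did not control Basalt before and does after, so the clause is triggered.

Yes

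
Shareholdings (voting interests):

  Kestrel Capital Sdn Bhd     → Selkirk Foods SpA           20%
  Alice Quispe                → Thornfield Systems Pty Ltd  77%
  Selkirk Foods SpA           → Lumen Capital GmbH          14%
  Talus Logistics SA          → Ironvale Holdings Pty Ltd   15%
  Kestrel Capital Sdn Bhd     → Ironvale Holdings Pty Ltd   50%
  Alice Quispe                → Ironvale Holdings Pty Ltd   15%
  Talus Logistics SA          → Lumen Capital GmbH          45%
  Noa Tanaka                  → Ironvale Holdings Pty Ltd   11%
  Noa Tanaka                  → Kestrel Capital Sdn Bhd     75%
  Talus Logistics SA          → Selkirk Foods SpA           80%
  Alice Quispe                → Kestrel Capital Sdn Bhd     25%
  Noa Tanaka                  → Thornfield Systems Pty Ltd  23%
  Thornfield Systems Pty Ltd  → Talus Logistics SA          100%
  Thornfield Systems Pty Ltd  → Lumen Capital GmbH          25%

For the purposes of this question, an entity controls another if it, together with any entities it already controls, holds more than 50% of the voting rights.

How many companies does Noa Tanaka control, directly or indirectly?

Noa holds 75% of Kestrel, so Noa controls Kestrel.
Kestrel and Noa together hold 50% + 11% = 61% of Ironvale, so Noa controls Ironvale.
No other company's threshold is met.
Noa controls 2 companies.

2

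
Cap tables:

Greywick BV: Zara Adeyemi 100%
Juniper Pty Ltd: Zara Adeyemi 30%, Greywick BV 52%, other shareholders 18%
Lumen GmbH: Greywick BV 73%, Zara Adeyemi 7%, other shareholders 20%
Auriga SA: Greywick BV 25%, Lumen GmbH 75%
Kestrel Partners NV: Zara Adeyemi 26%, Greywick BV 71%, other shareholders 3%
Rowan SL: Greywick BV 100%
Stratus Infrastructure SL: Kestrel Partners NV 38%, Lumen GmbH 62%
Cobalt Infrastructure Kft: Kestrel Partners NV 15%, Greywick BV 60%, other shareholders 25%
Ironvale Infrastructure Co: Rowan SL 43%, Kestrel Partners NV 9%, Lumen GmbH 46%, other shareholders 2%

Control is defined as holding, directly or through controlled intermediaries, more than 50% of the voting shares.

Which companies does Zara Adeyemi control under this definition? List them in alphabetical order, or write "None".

Auriga SA, Cobalt Infrastructure Kft, Greywick BV, Ironvale Infrastructure Co, Juniper Pty Ltd, Kestrel Partners NV, Lumen GmbH, Rowan SL, Stratus Infrastructure SL

Zara holds 100% of Greywick, so Zara controls Greywick.
Zara and Greywick together hold 30% + 52% = 82% of Juniper, so Zara controls Juniper.
Greywick and Zara together hold 73% + 7% = 80% of Lumen, so Zara controls Lumen.
Greywick and Lumen together hold 25% + 75% = 100% of Auriga, so Zara controls Auriga.
Zara and Greywick together hold 26% + 71% = 97% of Kestrel, so Zara controls Kestrel.
Greywick holds 100% of Rowan, so Zara controls Rowan.
Kestrel and Lumen together hold 38% + 62% = 100% of Stratus, so Zara controls Stratus.
Kestrel and Greywick together hold 15% + 60% = 75% of Cobalt, so Zara controls Cobalt.
Rowan and Kestrel and Lumen together hold 43% + 9% + 46% = 98% of Ironvale, so Zara controls Ironvale.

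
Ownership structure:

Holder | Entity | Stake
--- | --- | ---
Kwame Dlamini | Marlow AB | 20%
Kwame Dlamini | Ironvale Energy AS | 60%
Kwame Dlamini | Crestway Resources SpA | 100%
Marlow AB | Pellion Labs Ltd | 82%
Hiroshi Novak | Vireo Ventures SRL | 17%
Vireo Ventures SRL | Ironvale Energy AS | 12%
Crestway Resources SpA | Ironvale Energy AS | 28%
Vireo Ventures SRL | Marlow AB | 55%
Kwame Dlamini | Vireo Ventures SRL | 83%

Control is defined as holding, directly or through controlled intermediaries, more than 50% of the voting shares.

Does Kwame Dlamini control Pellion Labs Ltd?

Kwame holds 83% of Vireo, so Kwame controls Vireo.
Kwame and Vireo together hold 20% + 55% = 75% of Marlow, so Kwame controls Marlow.
Marlow holds 82% of Pellion, so Kwame controls Pellion.

Yes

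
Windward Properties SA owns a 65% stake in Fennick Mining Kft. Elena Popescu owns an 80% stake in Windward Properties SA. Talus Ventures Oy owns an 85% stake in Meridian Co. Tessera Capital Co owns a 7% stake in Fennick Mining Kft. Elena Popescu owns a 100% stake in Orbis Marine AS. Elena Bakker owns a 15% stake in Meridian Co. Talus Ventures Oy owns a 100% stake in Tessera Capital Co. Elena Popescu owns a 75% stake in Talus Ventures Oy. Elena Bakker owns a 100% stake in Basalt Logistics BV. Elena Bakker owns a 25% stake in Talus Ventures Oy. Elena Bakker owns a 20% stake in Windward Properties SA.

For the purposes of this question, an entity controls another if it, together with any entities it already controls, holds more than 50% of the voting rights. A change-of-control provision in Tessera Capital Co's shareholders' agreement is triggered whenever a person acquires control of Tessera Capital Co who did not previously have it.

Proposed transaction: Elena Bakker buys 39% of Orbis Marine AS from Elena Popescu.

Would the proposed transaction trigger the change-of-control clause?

The purchase adds only to Elena Bakker's holdings (Elena Popescu's stake shrinks), so Elena Bakker is the only person who could newly come to control Tessera.
Elena Bakker holds 100% of Basalt, so Elena Bakker controls Basalt.
Neither Elena Bakker nor any entity Elena Bakker controls holds any voting interest in Tessera.
So before the transaction, Elena Bakker does not control Tessera.
After the purchase, Elena Bakker holds 39% of Orbis directly, and Elena Popescu's stake falls to 61%.
Elena Bakker's side now holds 39% of Orbis, not > 50%, so Elena Bakker still does not control Orbis.
After the transaction, neither Elena Bakker nor any entity Elena Bakker controls holds a voting interest in Tessera, so Elena Bakker still does not control it.
No new person acquires control, so the clause is not triggered.

No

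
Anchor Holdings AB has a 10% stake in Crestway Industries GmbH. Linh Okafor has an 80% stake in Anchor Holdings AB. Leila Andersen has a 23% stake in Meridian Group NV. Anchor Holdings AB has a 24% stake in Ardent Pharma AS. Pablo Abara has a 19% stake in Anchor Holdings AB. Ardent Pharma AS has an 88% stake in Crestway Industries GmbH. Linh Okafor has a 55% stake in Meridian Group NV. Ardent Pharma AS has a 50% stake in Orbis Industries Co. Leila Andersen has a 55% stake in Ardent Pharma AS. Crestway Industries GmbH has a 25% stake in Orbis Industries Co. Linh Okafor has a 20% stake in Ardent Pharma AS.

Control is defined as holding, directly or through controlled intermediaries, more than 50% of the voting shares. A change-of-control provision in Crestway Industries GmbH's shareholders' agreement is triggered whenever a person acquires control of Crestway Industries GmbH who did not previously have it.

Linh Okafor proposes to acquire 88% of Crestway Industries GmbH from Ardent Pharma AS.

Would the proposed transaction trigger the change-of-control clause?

The purchase adds only to Linh's holdings (Ardent's stake shrinks), so Linh is the only person who could newly come to control Crestway.
Linh holds 80% of Anchor, so Linh controls Anchor.
Linh holds 55% of Meridian, so Linh controls Meridian.
In Crestway, Linh's side holds only 10%, not > 50%.
So before the transaction, Linh does not control Crestway.
After the purchase, Linh holds 88% of Crestway directly, and Ardent's stake falls to 0%.
Anchor and Linh together hold 10% + 88% = 98% of Crestway, so Linh controls Crestway.
Linh did not control Crestway before and does after, so the clause is triggered.

Yes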